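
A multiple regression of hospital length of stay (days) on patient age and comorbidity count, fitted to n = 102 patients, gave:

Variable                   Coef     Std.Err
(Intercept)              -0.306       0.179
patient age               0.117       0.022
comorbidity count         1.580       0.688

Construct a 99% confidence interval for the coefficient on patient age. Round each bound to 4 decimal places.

(0.0592, 0.1748)

Read off: b = 0.117, SE = 0.022 for patient age.
df = n − k − 1 = 102 − 2 − 1 = 99.
t* = t_{0.005, 99} = 2.626405.
Margin = t* × SE = 2.626405 × 0.022 = 0.057781.
CI: 0.117 ± 0.057781 → (0.0592, 0.1748).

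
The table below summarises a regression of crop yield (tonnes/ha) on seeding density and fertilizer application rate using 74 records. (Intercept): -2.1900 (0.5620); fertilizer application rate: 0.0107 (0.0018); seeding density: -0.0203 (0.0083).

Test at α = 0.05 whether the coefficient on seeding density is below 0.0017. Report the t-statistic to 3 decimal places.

t = -2.651

Read off: b = -0.0203, SE = 0.0083 for seeding density.
H₀: β₁ = 0.0017 vs H₁: β₁ < 0.0017.
t = (-0.0203 − 0.0017) / 0.0083 = -2.651.
df = n − k − 1 = 74 − 2 − 1 = 71.
One-sided p ≈ 0.0050, which is < 0.05, so reject H₀.
There is evidence that the true slope on seeding density is below 0.0017 tonnes/ha per unit, holding the other predictors fixed.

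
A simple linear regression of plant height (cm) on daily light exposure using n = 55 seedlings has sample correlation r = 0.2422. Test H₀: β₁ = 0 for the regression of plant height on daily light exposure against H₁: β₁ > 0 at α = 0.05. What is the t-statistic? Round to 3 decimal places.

t = r·√(n − 2)/√(1 − r²) = 0.2422·√53/√0.941339 = 1.817.
df = n − 2 = 53.
One-sided p ≈ 0.0374, which is < 0.05, so reject H₀.
There is evidence of a linear association between daily light exposure and plant height.

t = 1.817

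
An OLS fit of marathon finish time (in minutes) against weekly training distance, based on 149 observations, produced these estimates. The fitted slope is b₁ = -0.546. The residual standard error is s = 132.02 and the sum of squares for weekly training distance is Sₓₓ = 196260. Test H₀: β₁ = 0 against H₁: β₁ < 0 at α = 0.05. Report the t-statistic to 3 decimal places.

SE(b₁) = s/√Sₓₓ = 132.02/√196260 = 0.298005.
t = -0.546 / 0.298005 = -1.832.
df = n − 2 = 147.
One-sided p ≈ 0.0345, which is < 0.05, so reject H₀.
There is evidence that the true slope on weekly training distance is negative.

t = -1.832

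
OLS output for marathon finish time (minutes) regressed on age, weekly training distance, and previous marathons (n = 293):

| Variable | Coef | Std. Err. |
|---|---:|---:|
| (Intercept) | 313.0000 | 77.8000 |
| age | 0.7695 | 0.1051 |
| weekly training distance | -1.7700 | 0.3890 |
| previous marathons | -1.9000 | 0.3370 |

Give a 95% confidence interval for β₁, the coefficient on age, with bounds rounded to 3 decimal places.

Read off: b = 0.7695, SE = 0.1051 for age.
df = n − k − 1 = 293 − 3 − 1 = 289.
t* = t_{0.025, 289} = 1.968206.
Margin = t* × SE = 1.968206 × 0.1051 = 0.20686.
CI: 0.7695 ± 0.20686 → (0.563, 0.976).

(0.563, 0.976)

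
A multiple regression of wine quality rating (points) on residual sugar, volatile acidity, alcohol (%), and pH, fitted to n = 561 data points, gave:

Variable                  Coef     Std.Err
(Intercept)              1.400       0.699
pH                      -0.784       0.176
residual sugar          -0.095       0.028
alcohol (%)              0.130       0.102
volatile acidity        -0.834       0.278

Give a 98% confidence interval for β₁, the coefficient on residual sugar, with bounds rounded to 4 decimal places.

Read off: b = -0.095, SE = 0.028 for residual sugar.
df = n − k − 1 = 561 − 4 − 1 = 556.
t* = t_{0.01, 556} = 2.333073.
Margin = t* × SE = 2.333073 × 0.028 = 0.065326.
CI: -0.095 ± 0.065326 → (-0.1603, -0.0297).

(-0.1603, -0.0297)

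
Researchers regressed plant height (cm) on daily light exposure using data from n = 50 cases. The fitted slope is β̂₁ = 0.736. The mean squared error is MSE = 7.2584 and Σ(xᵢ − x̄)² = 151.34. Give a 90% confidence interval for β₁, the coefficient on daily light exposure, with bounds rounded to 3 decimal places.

(0.369, 1.103)

SE(β̂₁) = √(MSE/Sₓₓ) = √(7.2584/151.34) = 0.219.
df = n − 2 = 48.
t* = t_{0.05, 48} = 1.677224.
Margin = t* × SE = 1.677224 × 0.219 = 0.36731.
CI: 0.736 ± 0.36731 → (0.369, 1.103).
With 90% confidence, each one-unit increase in daily light exposure is associated with a change of between 0.369 and 1.103 cm in plant height.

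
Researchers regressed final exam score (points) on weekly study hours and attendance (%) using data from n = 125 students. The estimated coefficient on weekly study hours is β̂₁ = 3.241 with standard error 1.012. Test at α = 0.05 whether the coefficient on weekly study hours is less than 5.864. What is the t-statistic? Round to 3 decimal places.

t = -2.592

H₀: β₁ = 5.864 vs H₁: β₁ < 5.864.
t = (β̂₁ − β₁⁰)/SE = (3.241 − 5.864) / 1.012 = -2.592.
df = n − k − 1 = 125 − 2 − 1 = 122.
One-sided p ≈ 0.0054, which is < 0.05, so reject H₀.
There is evidence that the true slope on weekly study hours is below 5.864 points per unit, holding the other predictors fixed.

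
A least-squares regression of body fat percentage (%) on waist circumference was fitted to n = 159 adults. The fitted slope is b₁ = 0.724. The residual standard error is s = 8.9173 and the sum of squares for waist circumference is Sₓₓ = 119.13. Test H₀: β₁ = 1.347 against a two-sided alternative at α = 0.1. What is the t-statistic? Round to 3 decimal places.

SE(b₁) = s/√Sₓₓ = 8.9173/√119.13 = 0.817001.
t = (0.724 − 1.347) / 0.817001 = -0.763.
df = n − 2 = 157.
Two-sided p ≈ 0.4469, which is ≥ 0.1, so fail to reject H₀.
The data are consistent with a true slope of 1.347 % per unit of waist circumference.

t = -0.763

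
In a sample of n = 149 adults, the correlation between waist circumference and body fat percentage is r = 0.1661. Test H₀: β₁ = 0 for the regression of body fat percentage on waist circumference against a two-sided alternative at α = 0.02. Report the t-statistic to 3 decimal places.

t = 2.042

t = r·√(n − 2)/√(1 − r²) = 0.1661·√147/√0.972411 = 2.042.
df = n − 2 = 147.
Two-sided p ≈ 0.0429, which is ≥ 0.02, so fail to reject H₀.
The data do not give significant evidence of a linear association between waist circumference and body fat percentage.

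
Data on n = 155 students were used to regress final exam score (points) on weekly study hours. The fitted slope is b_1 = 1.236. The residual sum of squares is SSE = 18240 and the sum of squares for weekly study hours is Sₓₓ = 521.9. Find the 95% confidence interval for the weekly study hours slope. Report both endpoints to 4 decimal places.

(0.2918, 2.1802)

MSE = SSE/(n − 2) = 18240/153 = 119.216.
SE(b_1) = √(MSE/Sₓₓ) = √(119.216/521.9) = 0.47794.
df = n − 2 = 153.
t* = t_{0.025, 153} = 1.97559.
Margin = t* × SE = 1.97559 × 0.47794 = 0.944213.
CI: 1.236 ± 0.944213 → (0.2918, 2.1802).
With 95% confidence, each one-unit increase in weekly study hours is associated with a change of between 0.2918 and 2.1802 points in final exam score.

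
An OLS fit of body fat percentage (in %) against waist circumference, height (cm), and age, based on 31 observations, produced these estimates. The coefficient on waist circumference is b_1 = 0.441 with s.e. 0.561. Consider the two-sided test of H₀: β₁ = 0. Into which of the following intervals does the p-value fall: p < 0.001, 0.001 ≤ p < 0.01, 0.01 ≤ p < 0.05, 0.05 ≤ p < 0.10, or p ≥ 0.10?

t = 0.441 / 0.561 = 0.786.
df = n − k − 1 = 31 − 3 − 1 = 27.
Two-sided p = 2·P(T_{27} > |t|) ≈ 0.4387.
So p ≥ 0.10.

p ≥ 0.10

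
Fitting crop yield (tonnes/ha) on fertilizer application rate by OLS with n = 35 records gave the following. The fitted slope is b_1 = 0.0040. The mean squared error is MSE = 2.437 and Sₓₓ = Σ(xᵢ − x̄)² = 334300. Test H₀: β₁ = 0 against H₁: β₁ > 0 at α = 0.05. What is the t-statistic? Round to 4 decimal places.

t = 1.4815

SE(b_1) = √(MSE/Sₓₓ) = √(2.437/334300) = 0.00269997.
t = 0.0040 / 0.00269997 = 1.4815.
df = n − 2 = 33.
One-sided p ≈ 0.0740, which is ≥ 0.05, so fail to reject H₀.
The data do not give significant evidence that the true slope on fertilizer application rate is positive.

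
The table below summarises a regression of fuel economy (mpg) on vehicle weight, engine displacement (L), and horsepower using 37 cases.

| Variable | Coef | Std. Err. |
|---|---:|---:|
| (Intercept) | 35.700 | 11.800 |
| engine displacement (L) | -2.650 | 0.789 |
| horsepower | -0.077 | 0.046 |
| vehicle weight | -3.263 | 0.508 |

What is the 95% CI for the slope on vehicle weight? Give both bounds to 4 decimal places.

Read off: b = -3.263, SE = 0.508 for vehicle weight.
df = n − k − 1 = 37 − 3 − 1 = 33.
t* = t_{0.025, 33} = 2.034515.
Margin = t* × SE = 2.034515 × 0.508 = 1.033534.
CI: -3.263 ± 1.033534 → (-4.2965, -2.2295).

(-4.2965, -2.2295)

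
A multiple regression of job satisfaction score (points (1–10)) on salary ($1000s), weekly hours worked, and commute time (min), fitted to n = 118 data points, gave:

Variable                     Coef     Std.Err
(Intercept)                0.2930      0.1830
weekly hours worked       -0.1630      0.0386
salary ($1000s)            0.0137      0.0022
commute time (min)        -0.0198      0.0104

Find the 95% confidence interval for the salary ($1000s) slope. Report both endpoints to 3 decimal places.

(0.009, 0.018)

Read off: b = 0.0137, SE = 0.0022 for salary ($1000s).
df = n − k − 1 = 118 − 3 − 1 = 114.
t* = t_{0.025, 114} = 1.980992.
Margin = t* × SE = 1.980992 × 0.0022 = 0.00436.
CI: 0.0137 ± 0.00436 → (0.009, 0.018).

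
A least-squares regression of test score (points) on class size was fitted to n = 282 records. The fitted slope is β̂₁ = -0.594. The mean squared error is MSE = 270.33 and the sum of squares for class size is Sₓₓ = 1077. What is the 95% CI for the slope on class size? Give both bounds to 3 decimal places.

SE(β̂₁) = √(MSE/Sₓₓ) = √(270.33/1077) = 0.501002.
df = n − 2 = 280.
t* = t_{0.025, 280} = 1.968472.
Margin = t* × SE = 1.968472 × 0.501002 = 0.98621.
CI: -0.594 ± 0.98621 → (-1.580, 0.392).
With 95% confidence, each one-unit increase in class size is associated with a change of between -1.580 and 0.392 points in test score.

(-1.580, 0.392)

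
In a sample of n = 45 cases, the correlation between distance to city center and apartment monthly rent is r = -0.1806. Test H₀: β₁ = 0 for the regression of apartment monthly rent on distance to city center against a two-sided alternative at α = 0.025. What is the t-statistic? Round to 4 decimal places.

t = -1.2041

t = r·√(n − 2)/√(1 − r²) = -0.1806·√43/√0.967384 = -1.2041.
df = n − 2 = 43.
Two-sided p ≈ 0.2351, which is ≥ 0.025, so fail to reject H₀.
The data do not give significant evidence of a linear association between distance to city center and apartment monthly rent.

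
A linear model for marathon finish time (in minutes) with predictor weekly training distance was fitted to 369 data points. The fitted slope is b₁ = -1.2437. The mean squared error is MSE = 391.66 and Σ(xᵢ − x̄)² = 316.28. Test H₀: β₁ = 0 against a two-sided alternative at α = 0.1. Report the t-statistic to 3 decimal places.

SE(b₁) = √(MSE/Sₓₓ) = √(391.66/316.28) = 1.1128.
t = -1.2437 / 1.1128 = -1.118.
df = n − 2 = 367.
Two-sided p ≈ 0.2645, which is ≥ 0.1, so fail to reject H₀.
The data do not give significant evidence of an association between weekly training distance and marathon finish time.

t = -1.118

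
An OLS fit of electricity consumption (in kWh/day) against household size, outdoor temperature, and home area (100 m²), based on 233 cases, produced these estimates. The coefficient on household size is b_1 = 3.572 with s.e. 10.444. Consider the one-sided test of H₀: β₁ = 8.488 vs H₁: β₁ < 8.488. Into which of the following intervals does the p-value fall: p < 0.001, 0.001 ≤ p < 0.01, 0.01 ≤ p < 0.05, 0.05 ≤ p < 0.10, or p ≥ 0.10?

p ≥ 0.10

t = (3.572 − 8.488) / 10.444 = -0.471.
df = n − k − 1 = 233 − 3 − 1 = 229.
One-sided p = P(T_{229} < t) ≈ 0.3192.
So p ≥ 0.10.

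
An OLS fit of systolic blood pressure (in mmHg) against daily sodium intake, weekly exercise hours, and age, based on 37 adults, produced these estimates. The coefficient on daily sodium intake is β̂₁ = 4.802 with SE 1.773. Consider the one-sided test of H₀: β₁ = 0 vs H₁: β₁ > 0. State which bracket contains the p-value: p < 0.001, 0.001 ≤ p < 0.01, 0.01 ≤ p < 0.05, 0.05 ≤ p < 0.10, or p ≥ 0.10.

0.001 ≤ p < 0.01

t = 4.802 / 1.773 = 2.708.
df = n − k − 1 = 37 − 3 − 1 = 33.
One-sided p = P(T_{33} > t) ≈ 0.0053.
So 0.001 ≤ p < 0.01.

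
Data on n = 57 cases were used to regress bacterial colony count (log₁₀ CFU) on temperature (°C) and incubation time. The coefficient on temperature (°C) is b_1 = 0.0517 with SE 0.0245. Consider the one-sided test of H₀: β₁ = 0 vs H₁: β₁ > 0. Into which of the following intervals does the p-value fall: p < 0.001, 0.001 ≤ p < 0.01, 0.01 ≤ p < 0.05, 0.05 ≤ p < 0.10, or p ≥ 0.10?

t = 0.0517 / 0.0245 = 2.110.
df = n − k − 1 = 57 − 2 − 1 = 54.
One-sided p = P(T_{54} > t) ≈ 0.0197.
So 0.01 ≤ p < 0.05.

0.01 ≤ p < 0.05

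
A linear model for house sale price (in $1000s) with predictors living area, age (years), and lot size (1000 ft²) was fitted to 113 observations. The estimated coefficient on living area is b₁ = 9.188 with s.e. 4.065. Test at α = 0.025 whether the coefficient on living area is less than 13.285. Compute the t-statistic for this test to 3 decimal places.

H₀: β₁ = 13.285 vs H₁: β₁ < 13.285.
t = (b₁ − β₁⁰)/SE = (9.188 − 13.285) / 4.065 = -1.008.
df = n − k − 1 = 113 − 3 − 1 = 109.
One-sided p ≈ 0.1579, which is ≥ 0.025, so fail to reject H₀.
The data do not give significant evidence that the true slope on living area is below 13.285 $1000s per unit, holding the other predictors fixed.

t = -1.008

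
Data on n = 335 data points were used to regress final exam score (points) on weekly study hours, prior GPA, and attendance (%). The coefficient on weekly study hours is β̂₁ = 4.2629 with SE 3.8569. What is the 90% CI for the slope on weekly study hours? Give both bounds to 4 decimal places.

df = n − k − 1 = 335 − 3 − 1 = 331.
t* = t_{0.05, 331} = 1.64947.
Margin = t* × SE = 1.64947 × 3.8569 = 6.361841.
CI: 4.2629 ± 6.361841 → (-2.0989, 10.6247).
With 90% confidence, each one-unit increase in weekly study hours is associated with a change of between -2.0989 and 10.6247 points in final exam score, holding the other predictors fixed.

(-2.0989, 10.6247)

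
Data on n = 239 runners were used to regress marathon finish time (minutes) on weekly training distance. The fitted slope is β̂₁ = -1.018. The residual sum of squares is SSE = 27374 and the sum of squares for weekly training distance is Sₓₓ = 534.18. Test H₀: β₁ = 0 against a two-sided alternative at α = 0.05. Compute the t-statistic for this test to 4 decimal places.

t = -2.1893

MSE = SSE/(n − 2) = 27374/237 = 115.502.
SE(β̂₁) = √(MSE/Sₓₓ) = √(115.502/534.18) = 0.464998.
t = -1.018 / 0.464998 = -2.1893.
df = n − 2 = 237.
Two-sided p ≈ 0.0296, which is < 0.05, so reject H₀.
There is evidence that weekly training distance is associated with marathon finish time.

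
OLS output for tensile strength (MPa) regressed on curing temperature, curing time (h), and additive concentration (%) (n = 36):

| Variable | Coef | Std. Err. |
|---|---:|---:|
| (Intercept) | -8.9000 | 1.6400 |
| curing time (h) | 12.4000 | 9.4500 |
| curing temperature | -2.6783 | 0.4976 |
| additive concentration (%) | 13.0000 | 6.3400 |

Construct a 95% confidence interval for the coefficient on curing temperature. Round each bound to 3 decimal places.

Read off: b = -2.6783, SE = 0.4976 for curing temperature.
df = n − k − 1 = 36 − 3 − 1 = 32.
t* = t_{0.025, 32} = 2.036933.
Margin = t* × SE = 2.036933 × 0.4976 = 1.01358.
CI: -2.6783 ± 1.01358 → (-3.692, -1.665).

(-3.692, -1.665)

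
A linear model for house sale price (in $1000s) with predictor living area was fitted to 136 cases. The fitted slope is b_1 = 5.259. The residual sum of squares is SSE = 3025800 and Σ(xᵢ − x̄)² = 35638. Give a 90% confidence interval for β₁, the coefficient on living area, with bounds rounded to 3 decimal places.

(3.941, 6.577)

MSE = SSE/(n − 2) = 3025800/134 = 22580.6.
SE(b_1) = √(MSE/Sₓₓ) = √(22580.6/35638) = 0.795996.
df = n − 2 = 134.
t* = t_{0.05, 134} = 1.656305.
Margin = t* × SE = 1.656305 × 0.795996 = 1.31841.
CI: 5.259 ± 1.31841 → (3.941, 6.577).
With 90% confidence, each one-unit increase in living area is associated with a change of between 3.941 and 6.577 $1000s in house sale price.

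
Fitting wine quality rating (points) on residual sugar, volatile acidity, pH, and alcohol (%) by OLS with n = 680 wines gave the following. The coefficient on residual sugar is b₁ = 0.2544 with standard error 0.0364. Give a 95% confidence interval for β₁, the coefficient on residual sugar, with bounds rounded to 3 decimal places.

(0.183, 0.326)

df = n − k − 1 = 680 − 4 − 1 = 675.
t* = t_{0.025, 675} = 1.963485.
Margin = t* × SE = 1.963485 × 0.0364 = 0.07147.
CI: 0.2544 ± 0.07147 → (0.183, 0.326).
With 95% confidence, each one-unit increase in residual sugar is associated with a change of between 0.183 and 0.326 points in wine quality rating, holding the other predictors fixed.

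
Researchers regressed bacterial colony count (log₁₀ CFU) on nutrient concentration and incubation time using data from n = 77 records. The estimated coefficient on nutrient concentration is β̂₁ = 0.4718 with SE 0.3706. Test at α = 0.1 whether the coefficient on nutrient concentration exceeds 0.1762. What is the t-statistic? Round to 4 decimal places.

H₀: β₁ = 0.1762 vs H₁: β₁ > 0.1762.
t = (β̂₁ − β₁⁰)/SE = (0.4718 − 0.1762) / 0.3706 = 0.7976.
df = n − k − 1 = 77 − 2 − 1 = 74.
One-sided p ≈ 0.2138, which is ≥ 0.1, so fail to reject H₀.
The data do not give significant evidence that the true slope on nutrient concentration exceeds 0.1762 log₁₀ CFU per unit, holding the other predictors fixed.

t = 0.7976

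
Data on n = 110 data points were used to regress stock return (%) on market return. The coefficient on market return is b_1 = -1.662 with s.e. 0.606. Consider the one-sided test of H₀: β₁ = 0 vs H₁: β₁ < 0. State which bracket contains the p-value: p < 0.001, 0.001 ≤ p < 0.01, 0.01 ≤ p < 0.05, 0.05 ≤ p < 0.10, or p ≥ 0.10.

0.001 ≤ p < 0.01

t = -1.662 / 0.606 = -2.743.
df = n − 2 = 110 − 2 = 108.
One-sided p = P(T_{108} < t) ≈ 0.0036.
So 0.001 ≤ p < 0.01.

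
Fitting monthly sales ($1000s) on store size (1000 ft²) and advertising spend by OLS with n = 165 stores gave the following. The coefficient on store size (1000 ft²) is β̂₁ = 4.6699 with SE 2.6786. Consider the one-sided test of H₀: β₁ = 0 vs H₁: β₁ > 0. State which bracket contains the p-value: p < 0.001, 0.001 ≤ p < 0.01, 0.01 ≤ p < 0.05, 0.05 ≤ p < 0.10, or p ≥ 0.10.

0.01 ≤ p < 0.05

t = 4.6699 / 2.6786 = 1.743.
df = n − k − 1 = 165 − 2 − 1 = 162.
One-sided p = P(T_{162} > t) ≈ 0.0416.
So 0.01 ≤ p < 0.05.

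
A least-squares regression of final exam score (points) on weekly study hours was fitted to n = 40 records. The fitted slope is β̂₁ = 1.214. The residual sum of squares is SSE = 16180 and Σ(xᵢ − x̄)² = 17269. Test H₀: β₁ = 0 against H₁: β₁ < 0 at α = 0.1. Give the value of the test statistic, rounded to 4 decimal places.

MSE = SSE/(n − 2) = 16180/38 = 425.789.
SE(β̂₁) = √(MSE/Sₓₓ) = √(425.789/17269) = 0.157023.
t = 1.214 / 0.157023 = 7.7313.
df = n − 2 = 38.
One-sided p ≈ 1.0000, which is ≥ 0.1, so fail to reject H₀.
The data do not give significant evidence that the true slope on weekly study hours is negative.

t = 7.7313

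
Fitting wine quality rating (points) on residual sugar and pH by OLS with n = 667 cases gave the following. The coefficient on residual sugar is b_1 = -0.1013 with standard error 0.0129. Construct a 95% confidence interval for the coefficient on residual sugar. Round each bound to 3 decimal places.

df = n − k − 1 = 667 − 2 − 1 = 664.
t* = t_{0.025, 664} = 1.963543.
Margin = t* × SE = 1.963543 × 0.0129 = 0.02533.
CI: -0.1013 ± 0.02533 → (-0.127, -0.076).
With 95% confidence, each one-unit increase in residual sugar is associated with a change of between -0.127 and -0.076 points in wine quality rating, holding the other predictors fixed.

(-0.127, -0.076)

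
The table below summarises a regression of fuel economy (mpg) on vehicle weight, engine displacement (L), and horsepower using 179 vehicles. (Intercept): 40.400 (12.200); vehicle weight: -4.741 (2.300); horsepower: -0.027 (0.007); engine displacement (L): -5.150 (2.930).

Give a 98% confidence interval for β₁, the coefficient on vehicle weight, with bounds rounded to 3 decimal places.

(-10.141, 0.659)

Read off: b = -4.741, SE = 2.300 for vehicle weight.
df = n − k − 1 = 179 − 3 − 1 = 175.
t* = t_{0.01, 175} = 2.347845.
Margin = t* × SE = 2.347845 × 2.300 = 5.40004.
CI: -4.741 ± 5.40004 → (-10.141, 0.659).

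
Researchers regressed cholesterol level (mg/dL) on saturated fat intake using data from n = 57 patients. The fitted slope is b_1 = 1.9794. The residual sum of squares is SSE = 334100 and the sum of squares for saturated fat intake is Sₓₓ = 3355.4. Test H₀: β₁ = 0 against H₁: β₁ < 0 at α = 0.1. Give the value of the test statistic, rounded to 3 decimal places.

t = 1.471

MSE = SSE/(n − 2) = 334100/55 = 6074.55.
SE(b_1) = √(MSE/Sₓₓ) = √(6074.55/3355.4) = 1.3455.
t = 1.9794 / 1.3455 = 1.471.
df = n − 2 = 55.
One-sided p ≈ 0.9265, which is ≥ 0.1, so fail to reject H₀.
The data do not give significant evidence that the true slope on saturated fat intake is negative.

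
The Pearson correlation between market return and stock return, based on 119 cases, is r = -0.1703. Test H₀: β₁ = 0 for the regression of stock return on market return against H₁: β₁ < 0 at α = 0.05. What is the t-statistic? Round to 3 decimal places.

t = -1.869

t = r·√(n − 2)/√(1 − r²) = -0.1703·√117/√0.970998 = -1.869.
df = n − 2 = 117.
One-sided p ≈ 0.0320, which is < 0.05, so reject H₀.
There is evidence of a linear association between market return and stock return.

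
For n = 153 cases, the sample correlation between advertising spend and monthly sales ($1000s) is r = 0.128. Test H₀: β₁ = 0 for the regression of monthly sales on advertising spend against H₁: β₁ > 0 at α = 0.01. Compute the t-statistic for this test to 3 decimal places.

t = r·√(n − 2)/√(1 − r²) = 0.128·√151/√0.983616 = 1.586.
df = n − 2 = 151.
One-sided p ≈ 0.0574, which is ≥ 0.01, so fail to reject H₀.
The data do not give significant evidence of a linear association between advertising spend and monthly sales.

t = 1.586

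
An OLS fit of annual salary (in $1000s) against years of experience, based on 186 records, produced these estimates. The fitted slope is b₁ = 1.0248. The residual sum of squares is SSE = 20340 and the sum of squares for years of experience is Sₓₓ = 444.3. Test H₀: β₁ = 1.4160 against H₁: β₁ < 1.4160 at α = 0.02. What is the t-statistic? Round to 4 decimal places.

MSE = SSE/(n − 2) = 20340/184 = 110.543.
SE(b₁) = √(MSE/Sₓₓ) = √(110.543/444.3) = 0.498802.
t = (1.0248 − 1.4160) / 0.498802 = -0.7843.
df = n − 2 = 184.
One-sided p ≈ 0.2169, which is ≥ 0.02, so fail to reject H₀.
The data do not give significant evidence that the true slope on years of experience is below 1.4160 $1000s per unit.

t = -0.7843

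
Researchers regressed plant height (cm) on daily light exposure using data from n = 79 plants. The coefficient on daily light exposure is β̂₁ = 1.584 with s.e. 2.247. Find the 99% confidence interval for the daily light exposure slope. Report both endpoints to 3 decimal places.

(-4.351, 7.519)

df = n − 2 = 79 − 2 = 77.
t* = t_{0.005, 77} = 2.641198.
Margin = t* × SE = 2.641198 × 2.247 = 5.93477.
CI: 1.584 ± 5.93477 → (-4.351, 7.519).
With 99% confidence, each one-unit increase in daily light exposure is associated with a change of between -4.351 and 7.519 cm in plant height.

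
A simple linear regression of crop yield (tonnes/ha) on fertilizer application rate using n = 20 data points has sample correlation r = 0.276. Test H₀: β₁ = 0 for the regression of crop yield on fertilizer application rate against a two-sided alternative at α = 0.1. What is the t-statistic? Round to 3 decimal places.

t = r·√(n − 2)/√(1 − r²) = 0.276·√18/√0.923824 = 1.218.
df = n − 2 = 18.
Two-sided p ≈ 0.2388, which is ≥ 0.1, so fail to reject H₀.
The data do not give significant evidence of a linear association between fertilizer application rate and crop yield.

t = 1.218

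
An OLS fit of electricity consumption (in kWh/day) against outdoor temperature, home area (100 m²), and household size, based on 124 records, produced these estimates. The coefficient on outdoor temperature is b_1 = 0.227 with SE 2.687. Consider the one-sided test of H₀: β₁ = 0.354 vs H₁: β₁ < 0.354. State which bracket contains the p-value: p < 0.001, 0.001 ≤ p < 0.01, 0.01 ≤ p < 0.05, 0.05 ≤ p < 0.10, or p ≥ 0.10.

p ≥ 0.10

t = (0.227 − 0.354) / 2.687 = -0.047.
df = n − k − 1 = 124 − 3 − 1 = 120.
One-sided p = P(T_{120} < t) ≈ 0.4812.
So p ≥ 0.10.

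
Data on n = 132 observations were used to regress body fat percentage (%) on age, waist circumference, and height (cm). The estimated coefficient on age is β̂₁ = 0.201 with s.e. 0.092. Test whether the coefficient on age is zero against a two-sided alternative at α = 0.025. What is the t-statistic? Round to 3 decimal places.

H₀: β₁ = 0 vs H₁: β₁ ≠ 0.
t = (β̂₁ − β₁⁰)/SE = 0.201 / 0.092 = 2.185.
df = n − k − 1 = 132 − 3 − 1 = 128.
Two-sided p ≈ 0.0307, which is ≥ 0.025, so fail to reject H₀.
The data do not give significant evidence of an association between age and body fat percentage, after adjusting for the other predictors.

t = 2.185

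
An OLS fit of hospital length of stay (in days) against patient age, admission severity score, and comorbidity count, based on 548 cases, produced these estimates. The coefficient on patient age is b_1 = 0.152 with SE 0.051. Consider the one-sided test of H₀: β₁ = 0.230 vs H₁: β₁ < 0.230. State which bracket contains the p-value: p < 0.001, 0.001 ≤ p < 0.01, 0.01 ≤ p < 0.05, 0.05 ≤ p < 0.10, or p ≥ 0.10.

0.05 ≤ p < 0.10

t = (0.152 − 0.230) / 0.051 = -1.529.
df = n − k − 1 = 548 − 3 − 1 = 544.
One-sided p = P(T_{544} < t) ≈ 0.0634.
So 0.05 ≤ p < 0.10.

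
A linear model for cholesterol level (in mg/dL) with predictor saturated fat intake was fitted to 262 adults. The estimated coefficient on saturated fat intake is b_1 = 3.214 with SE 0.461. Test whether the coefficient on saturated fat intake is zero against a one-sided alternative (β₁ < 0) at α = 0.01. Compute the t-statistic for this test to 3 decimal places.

H₀: β₁ = 0 vs H₁: β₁ < 0.
t = (b_1 − β₁⁰)/SE = 3.214 / 0.461 = 6.972.
df = n − 2 = 262 − 2 = 260.
One-sided p ≈ 1.0000, which is ≥ 0.01, so fail to reject H₀.
The data do not give significant evidence that the true slope on saturated fat intake is negative.

t = 6.972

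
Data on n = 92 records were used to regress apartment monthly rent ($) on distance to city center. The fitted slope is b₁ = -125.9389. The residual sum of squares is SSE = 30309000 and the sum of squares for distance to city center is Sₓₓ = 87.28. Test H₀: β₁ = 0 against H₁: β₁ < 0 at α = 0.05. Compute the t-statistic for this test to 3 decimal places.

t = -2.027

MSE = SSE/(n − 2) = 30309000/90 = 336767.
SE(b₁) = √(MSE/Sₓₓ) = √(336767/87.28) = 62.1165.
t = -125.9389 / 62.1165 = -2.027.
df = n − 2 = 90.
One-sided p ≈ 0.0228, which is < 0.05, so reject H₀.
There is evidence that the true slope on distance to city center is negative.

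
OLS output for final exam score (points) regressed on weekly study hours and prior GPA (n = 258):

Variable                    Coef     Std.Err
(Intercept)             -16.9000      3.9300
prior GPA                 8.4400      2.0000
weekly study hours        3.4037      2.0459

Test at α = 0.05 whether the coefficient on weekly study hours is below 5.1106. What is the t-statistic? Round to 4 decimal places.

Read off: b = 3.4037, SE = 2.0459 for weekly study hours.
H₀: β₁ = 5.1106 vs H₁: β₁ < 5.1106.
t = (3.4037 − 5.1106) / 2.0459 = -0.8343.
df = n − k − 1 = 258 − 2 − 1 = 255.
One-sided p ≈ 0.2024, which is ≥ 0.05, so fail to reject H₀.
The data do not give significant evidence that the true slope on weekly study hours is below 5.1106 points per unit, holding the other predictors fixed.

t = -0.8343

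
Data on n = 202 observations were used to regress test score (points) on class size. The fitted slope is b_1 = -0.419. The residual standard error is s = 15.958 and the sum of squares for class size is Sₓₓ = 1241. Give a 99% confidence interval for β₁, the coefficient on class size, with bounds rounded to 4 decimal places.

SE(b_1) = s/√Sₓₓ = 15.958/√1241 = 0.452994.
df = n − 2 = 200.
t* = t_{0.005, 200} = 2.600634.
Margin = t* × SE = 2.600634 × 0.452994 = 1.178072.
CI: -0.419 ± 1.178072 → (-1.5971, 0.7591).
With 99% confidence, each one-unit increase in class size is associated with a change of between -1.5971 and 0.7591 points in test score.

(-1.5971, 0.7591)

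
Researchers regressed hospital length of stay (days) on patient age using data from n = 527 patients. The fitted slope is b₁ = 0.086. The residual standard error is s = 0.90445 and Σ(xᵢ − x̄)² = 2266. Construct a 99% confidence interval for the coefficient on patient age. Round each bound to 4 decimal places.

SE(b₁) = s/√Sₓₓ = 0.90445/√2266 = 0.019.
df = n − 2 = 525.
t* = t_{0.005, 525} = 2.585226.
Margin = t* × SE = 2.585226 × 0.019 = 0.049119.
CI: 0.086 ± 0.049119 → (0.0369, 0.1351).
With 99% confidence, each one-unit increase in patient age is associated with a change of between 0.0369 and 0.1351 days in hospital length of stay.

(0.0369, 0.1351)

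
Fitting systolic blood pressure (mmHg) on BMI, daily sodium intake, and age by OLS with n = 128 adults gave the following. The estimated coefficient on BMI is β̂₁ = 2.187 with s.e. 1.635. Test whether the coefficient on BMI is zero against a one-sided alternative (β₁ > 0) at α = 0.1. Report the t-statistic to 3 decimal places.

H₀: β₁ = 0 vs H₁: β₁ > 0.
t = (β̂₁ − β₁⁰)/SE = 2.187 / 1.635 = 1.338.
df = n − k − 1 = 128 − 3 − 1 = 124.
One-sided p ≈ 0.0917, which is < 0.1, so reject H₀.
There is evidence that the true slope on BMI is positive, holding the other predictors fixed.

t = 1.338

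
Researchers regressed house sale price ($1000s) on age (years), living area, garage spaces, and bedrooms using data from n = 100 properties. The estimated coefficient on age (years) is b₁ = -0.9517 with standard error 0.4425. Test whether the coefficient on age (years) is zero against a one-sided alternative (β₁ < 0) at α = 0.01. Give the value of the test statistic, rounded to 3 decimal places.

H₀: β₁ = 0 vs H₁: β₁ < 0.
t = (b₁ − β₁⁰)/SE = -0.9517 / 0.4425 = -2.151.
df = n − k − 1 = 100 − 4 − 1 = 95.
One-sided p ≈ 0.0170, which is ≥ 0.01, so fail to reject H₀.
The data do not give significant evidence that the true slope on age (years) is negative, holding the other predictors fixed.

t = -2.151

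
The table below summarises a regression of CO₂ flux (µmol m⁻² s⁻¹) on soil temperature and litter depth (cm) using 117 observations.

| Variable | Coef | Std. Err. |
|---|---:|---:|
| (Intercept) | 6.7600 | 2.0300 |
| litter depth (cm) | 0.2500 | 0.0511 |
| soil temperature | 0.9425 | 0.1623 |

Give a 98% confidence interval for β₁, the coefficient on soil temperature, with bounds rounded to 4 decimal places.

Read off: b = 0.9425, SE = 0.1623 for soil temperature.
df = n − k − 1 = 117 − 2 − 1 = 114.
t* = t_{0.01, 114} = 2.359504.
Margin = t* × SE = 2.359504 × 0.1623 = 0.382947.
CI: 0.9425 ± 0.382947 → (0.5596, 1.3254).

(0.5596, 1.3254)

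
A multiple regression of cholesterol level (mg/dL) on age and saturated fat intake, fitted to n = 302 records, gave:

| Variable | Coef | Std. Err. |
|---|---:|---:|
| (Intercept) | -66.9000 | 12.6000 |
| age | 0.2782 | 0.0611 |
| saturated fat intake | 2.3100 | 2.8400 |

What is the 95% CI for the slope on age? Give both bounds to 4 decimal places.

(0.1580, 0.3984)

Read off: b = 0.2782, SE = 0.0611 for age.
df = n − k − 1 = 302 − 2 − 1 = 299.
t* = t_{0.025, 299} = 1.96793.
Margin = t* × SE = 1.96793 × 0.0611 = 0.120241.
CI: 0.2782 ± 0.120241 → (0.1580, 0.3984).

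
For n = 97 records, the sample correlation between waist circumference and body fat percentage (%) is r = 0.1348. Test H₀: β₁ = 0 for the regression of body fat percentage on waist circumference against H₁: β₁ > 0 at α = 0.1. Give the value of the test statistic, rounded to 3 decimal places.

t = 1.326

t = r·√(n − 2)/√(1 − r²) = 0.1348·√95/√0.981829 = 1.326.
df = n − 2 = 95.
One-sided p ≈ 0.0940, which is < 0.1, so reject H₀.
There is evidence of a linear association between waist circumference and body fat percentage.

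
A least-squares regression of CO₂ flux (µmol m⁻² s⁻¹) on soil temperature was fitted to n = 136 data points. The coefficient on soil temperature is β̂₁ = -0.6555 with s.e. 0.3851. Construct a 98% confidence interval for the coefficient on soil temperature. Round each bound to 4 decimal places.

(-1.5622, 0.2512)

df = n − 2 = 136 − 2 = 134.
t* = t_{0.01, 134} = 2.354498.
Margin = t* × SE = 2.354498 × 0.3851 = 0.906717.
CI: -0.6555 ± 0.906717 → (-1.5622, 0.2512).
With 98% confidence, each one-unit increase in soil temperature is associated with a change of between -1.5622 and 0.2512 µmol m⁻² s⁻¹ in CO₂ flux.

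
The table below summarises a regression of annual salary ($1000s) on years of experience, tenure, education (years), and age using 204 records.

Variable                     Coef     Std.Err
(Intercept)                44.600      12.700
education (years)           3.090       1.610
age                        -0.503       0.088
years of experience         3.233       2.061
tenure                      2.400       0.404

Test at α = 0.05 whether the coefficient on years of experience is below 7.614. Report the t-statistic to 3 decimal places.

Read off: b = 3.233, SE = 2.061 for years of experience.
H₀: β₁ = 7.614 vs H₁: β₁ < 7.614.
t = (3.233 − 7.614) / 2.061 = -2.126.
df = n − k − 1 = 204 − 4 − 1 = 199.
One-sided p ≈ 0.0174, which is < 0.05, so reject H₀.
There is evidence that the true slope on years of experience is below 7.614 $1000s per unit, holding the other predictors fixed.

t = -2.126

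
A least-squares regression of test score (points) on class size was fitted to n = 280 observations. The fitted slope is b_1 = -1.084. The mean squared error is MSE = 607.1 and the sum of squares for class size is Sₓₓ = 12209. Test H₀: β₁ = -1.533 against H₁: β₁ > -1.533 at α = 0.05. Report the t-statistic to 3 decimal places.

SE(b_1) = √(MSE/Sₓₓ) = √(607.1/12209) = 0.222992.
t = (-1.084 − (-1.533)) / 0.222992 = 2.014.
df = n − 2 = 278.
One-sided p ≈ 0.0225, which is < 0.05, so reject H₀.
There is evidence that the true slope on class size exceeds -1.533 points per unit.

t = 2.014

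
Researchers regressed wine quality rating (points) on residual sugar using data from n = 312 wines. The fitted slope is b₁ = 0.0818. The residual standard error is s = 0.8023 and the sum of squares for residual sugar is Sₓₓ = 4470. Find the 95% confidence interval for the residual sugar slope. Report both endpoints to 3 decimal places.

SE(b₁) = s/√Sₓₓ = 0.8023/√4470 = 0.012.
df = n − 2 = 310.
t* = t_{0.025, 310} = 1.967646.
Margin = t* × SE = 1.967646 × 0.012 = 0.02361.
CI: 0.0818 ± 0.02361 → (0.058, 0.105).
With 95% confidence, each one-unit increase in residual sugar is associated with a change of between 0.058 and 0.105 points in wine quality rating.

(0.058, 0.105)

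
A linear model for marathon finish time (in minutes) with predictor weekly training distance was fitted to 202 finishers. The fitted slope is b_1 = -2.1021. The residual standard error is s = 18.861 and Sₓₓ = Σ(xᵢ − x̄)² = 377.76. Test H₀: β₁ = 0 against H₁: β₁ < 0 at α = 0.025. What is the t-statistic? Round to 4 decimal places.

SE(b_1) = s/√Sₓₓ = 18.861/√377.76 = 0.970413.
t = -2.1021 / 0.970413 = -2.1662.
df = n − 2 = 200.
One-sided p ≈ 0.0157, which is < 0.025, so reject H₀.
There is evidence that the true slope on weekly training distance is negative.

t = -2.1662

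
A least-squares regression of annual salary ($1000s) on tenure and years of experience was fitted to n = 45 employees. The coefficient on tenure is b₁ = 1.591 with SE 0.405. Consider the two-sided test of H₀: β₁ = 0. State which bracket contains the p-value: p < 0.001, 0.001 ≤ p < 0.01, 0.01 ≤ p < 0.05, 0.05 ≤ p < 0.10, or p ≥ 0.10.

p < 0.001

t = 1.591 / 0.405 = 3.928.
df = n − k − 1 = 45 − 2 − 1 = 42.
Two-sided p = 2·P(T_{42} > |t|) ≈ 0.0003.
So p < 0.001.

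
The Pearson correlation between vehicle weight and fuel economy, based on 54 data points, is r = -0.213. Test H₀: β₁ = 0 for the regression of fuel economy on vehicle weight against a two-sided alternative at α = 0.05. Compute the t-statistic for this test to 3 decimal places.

t = -1.572

t = r·√(n − 2)/√(1 − r²) = -0.213·√52/√0.954631 = -1.572.
df = n − 2 = 52.
Two-sided p ≈ 0.1220, which is ≥ 0.05, so fail to reject H₀.
The data do not give significant evidence of a linear association between vehicle weight and fuel economy.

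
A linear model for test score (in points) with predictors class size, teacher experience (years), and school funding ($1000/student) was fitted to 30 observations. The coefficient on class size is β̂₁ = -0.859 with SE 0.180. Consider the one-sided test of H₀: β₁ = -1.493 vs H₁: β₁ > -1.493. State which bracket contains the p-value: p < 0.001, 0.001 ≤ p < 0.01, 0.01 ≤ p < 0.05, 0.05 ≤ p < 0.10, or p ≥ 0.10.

t = (-0.859 − (-1.493)) / 0.180 = 3.522.
df = n − k − 1 = 30 − 3 − 1 = 26.
One-sided p = P(T_{26} > t) ≈ 0.0008.
So p < 0.001.

p < 0.001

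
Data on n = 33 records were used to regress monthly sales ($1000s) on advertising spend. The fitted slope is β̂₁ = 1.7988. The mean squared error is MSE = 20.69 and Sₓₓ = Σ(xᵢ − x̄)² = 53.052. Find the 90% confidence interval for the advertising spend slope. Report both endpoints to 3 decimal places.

SE(β̂₁) = √(MSE/Sₓₓ) = √(20.69/53.052) = 0.624496.
df = n − 2 = 31.
t* = t_{0.05, 31} = 1.695519.
Margin = t* × SE = 1.695519 × 0.624496 = 1.05884.
CI: 1.7988 ± 1.05884 → (0.740, 2.858).
With 90% confidence, each one-unit increase in advertising spend is associated with a change of between 0.740 and 2.858 $1000s in monthly sales.

(0.740, 2.858)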